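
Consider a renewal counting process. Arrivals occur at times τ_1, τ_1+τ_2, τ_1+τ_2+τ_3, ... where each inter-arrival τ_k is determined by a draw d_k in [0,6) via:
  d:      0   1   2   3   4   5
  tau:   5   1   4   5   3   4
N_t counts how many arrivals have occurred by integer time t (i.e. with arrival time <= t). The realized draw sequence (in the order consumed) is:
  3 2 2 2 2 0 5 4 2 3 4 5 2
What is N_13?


3

draw d_1=3: τ_1=5, arrival time A_1=5
draw d_2=2: τ_2=4, arrival time A_2=9
draw d_3=2: τ_3=4, arrival time A_3=13
draw d_4=2: τ_4=4, arrival time A_4=17
draw d_5=2: τ_5=4, arrival time A_5=21
draw d_6=0: τ_6=5, arrival time A_6=26
draw d_7=5: τ_7=4, arrival time A_7=30
draw d_8=4: τ_8=3, arrival time A_8=33
draw d_9=2: τ_9=4, arrival time A_9=37
draw d_10=3: τ_10=5, arrival time A_10=42
draw d_11=4: τ_11=3, arrival time A_11=45
draw d_12=5: τ_12=4, arrival time A_12=49
draw d_13=2: τ_13=4, arrival time A_13=53
N_t over t=0..13: 0:0 1:0 2:0 3:0 4:0 5:1 6:1 7:1 8:1 9:2 10:2 11:2 12:2 13:3


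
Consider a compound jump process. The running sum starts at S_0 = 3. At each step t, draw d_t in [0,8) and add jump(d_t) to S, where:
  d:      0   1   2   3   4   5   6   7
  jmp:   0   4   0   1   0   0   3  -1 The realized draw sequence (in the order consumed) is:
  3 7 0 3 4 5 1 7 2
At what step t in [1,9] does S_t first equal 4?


t=0: S=3, d=3, jump=1, S_1=4
t=1: S=4, d=7, jump=-1, S_2=3
t=2: S=3, d=0, jump=0, S_3=3
t=3: S=3, d=3, jump=1, S_4=4
t=4: S=4, d=4, jump=0, S_5=4
t=5: S=4, d=5, jump=0, S_6=4
t=6: S=4, d=1, jump=4, S_7=8
t=7: S=8, d=7, jump=-1, S_8=7
t=8: S=7, d=2, jump=0, S_9=7

1


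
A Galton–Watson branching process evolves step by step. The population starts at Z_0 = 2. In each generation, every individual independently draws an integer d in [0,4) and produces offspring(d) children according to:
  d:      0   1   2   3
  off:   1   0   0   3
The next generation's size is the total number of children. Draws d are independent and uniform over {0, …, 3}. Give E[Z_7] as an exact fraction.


Outcome values over d=0..3: [1, 0, 0, 3]
Σy = 4, Σy² = 10, M = 4
μ = 4/4 = 1,  σ² = 10/4 − (1)² = 3/2
E[Z_0] = 2
E[Z_1] = 1·E[Z_0] = 2
E[Z_2] = 1·E[Z_1] = 2
E[Z_3] = 1·E[Z_2] = 2
E[Z_4] = 1·E[Z_3] = 2
E[Z_5] = 1·E[Z_4] = 2
E[Z_6] = 1·E[Z_5] = 2
E[Z_7] = 1·E[Z_6] = 2

2


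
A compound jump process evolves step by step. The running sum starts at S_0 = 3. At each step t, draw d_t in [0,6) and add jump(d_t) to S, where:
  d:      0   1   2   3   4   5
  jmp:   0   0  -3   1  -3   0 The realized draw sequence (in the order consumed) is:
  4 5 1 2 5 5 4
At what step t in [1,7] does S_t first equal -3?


t=0: S=3, d=4, jump=-3, S_1=0
t=1: S=0, d=5, jump=0, S_2=0
t=2: S=0, d=1, jump=0, S_3=0
t=3: S=0, d=2, jump=-3, S_4=-3
t=4: S=-3, d=5, jump=0, S_5=-3
t=5: S=-3, d=5, jump=0, S_6=-3
t=6: S=-3, d=4, jump=-3, S_7=-6

4


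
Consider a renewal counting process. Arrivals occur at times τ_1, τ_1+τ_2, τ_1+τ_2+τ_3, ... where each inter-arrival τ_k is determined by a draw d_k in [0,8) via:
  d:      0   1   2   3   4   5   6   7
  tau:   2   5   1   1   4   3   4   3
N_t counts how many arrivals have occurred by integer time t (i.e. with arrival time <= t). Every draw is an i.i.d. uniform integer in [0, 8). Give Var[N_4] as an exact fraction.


Inter-arrival values over d=0..7: [2, 5, 1, 1, 4, 3, 4, 3]
Each d has probability 1/8, so the pmf of τ is: f(1) = 1/4, f(2) = 1/8, f(3) = 1/4, f(4) = 1/4, f(5) = 1/8
Let p_n(j) = P(N_n = j), with p_0 = [1]. Condition on τ_1: p_n(0) = P(τ > n), and for j >= 1, p_n(j) = Σ_{k<=n} f(k)·p_{n−k}(j−1)
p_1 = [3/4, 1/4]  (j = 0..1)
p_2 = [5/8, 5/16, 1/16]  (j = 0..2)
p_3 = [3/8, 1/2, 7/64, 1/64]  (j = 0..3)
p_4 = [1/8, 39/64, 29/128, 9/256, 1/256]  (j = 0..4)
E[N_4] = Σ j·p_4(j) = 303/256;  E[N_4²] = Σ j²·p_4(j) = 485/256
Var[N_4] = 485/256 − (303/256)² = 32351/65536

32351/65536


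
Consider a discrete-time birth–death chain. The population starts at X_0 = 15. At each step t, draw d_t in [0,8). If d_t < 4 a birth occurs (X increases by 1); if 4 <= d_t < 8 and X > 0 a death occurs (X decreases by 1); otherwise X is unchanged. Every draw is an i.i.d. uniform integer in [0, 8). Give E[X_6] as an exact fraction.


X can drop by at most 1 per step and X_0 = 15 > T = 6, so X_t >= 15 − t >= 9 > 0 for every t <= 6: the floor at 0 (the 'and X > 0' condition) never binds. Hence X_6 = X_0 + Σ_{t<6} Y_t with i.i.d. increments Y_t = y(d_t) ∈ {+1, −1, 0}.
Outcome values over d=0..7: [1, 1, 1, 1, -1, -1, -1, -1]
Σy = 0, Σy² = 8, M = 8
μ = 0/8 = 0,  σ² = 8/8 − (0)² = 1
E[X_6] = 15 + 6·(0) = 15

15


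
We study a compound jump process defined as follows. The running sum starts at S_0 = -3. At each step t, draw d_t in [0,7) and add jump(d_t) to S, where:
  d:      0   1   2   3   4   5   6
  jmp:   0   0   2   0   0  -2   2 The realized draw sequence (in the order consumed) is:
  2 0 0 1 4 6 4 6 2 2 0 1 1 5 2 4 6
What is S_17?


t=0: S=-3, d=2, jump=2, S_1=-1
t=1: S=-1, d=0, jump=0, S_2=-1
t=2: S=-1, d=0, jump=0, S_3=-1
t=3: S=-1, d=1, jump=0, S_4=-1
t=4: S=-1, d=4, jump=0, S_5=-1
t=5: S=-1, d=6, jump=2, S_6=1
t=6: S=1, d=4, jump=0, S_7=1
t=7: S=1, d=6, jump=2, S_8=3
t=8: S=3, d=2, jump=2, S_9=5
t=9: S=5, d=2, jump=2, S_10=7
t=10: S=7, d=0, jump=0, S_11=7
t=11: S=7, d=1, jump=0, S_12=7
t=12: S=7, d=1, jump=0, S_13=7
t=13: S=7, d=5, jump=-2, S_14=5
t=14: S=5, d=2, jump=2, S_15=7
t=15: S=7, d=4, jump=0, S_16=7
t=16: S=7, d=6, jump=2, S_17=9

9


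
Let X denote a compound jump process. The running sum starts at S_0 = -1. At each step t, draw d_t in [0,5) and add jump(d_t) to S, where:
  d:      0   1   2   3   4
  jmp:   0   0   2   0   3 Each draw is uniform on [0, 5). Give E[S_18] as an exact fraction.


17

Outcome values over d=0..4: [0, 0, 2, 0, 3]
Σy = 5, Σy² = 13, M = 5
μ = 5/5 = 1,  σ² = 13/5 − (1)² = 8/5
E[S_18] = -1 + 18·(1) = 17


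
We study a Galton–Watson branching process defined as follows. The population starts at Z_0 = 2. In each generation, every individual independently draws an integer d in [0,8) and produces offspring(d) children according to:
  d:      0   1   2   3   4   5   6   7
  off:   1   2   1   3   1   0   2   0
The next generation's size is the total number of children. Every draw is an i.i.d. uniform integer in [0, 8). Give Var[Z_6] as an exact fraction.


Outcome values over d=0..7: [1, 2, 1, 3, 1, 0, 2, 0]
Σy = 10, Σy² = 20, M = 8
μ = 10/8 = 5/4,  σ² = 20/8 − (5/4)² = 15/16
V_0 = 0, E_0 = 2
V_1 = 15/16·E_0 + (5/4)²·V_0 = 15/8;  E_1 = 5/2
V_2 = 15/16·E_1 + (5/4)²·V_1 = 675/128;  E_2 = 25/8
V_3 = 15/16·E_2 + (5/4)²·V_2 = 22875/2048;  E_3 = 125/32
V_4 = 15/16·E_3 + (5/4)²·V_3 = 691875/32768;  E_4 = 625/128
V_5 = 15/16·E_4 + (5/4)²·V_4 = 19696875/524288;  E_5 = 3125/512
V_6 = 15/16·E_5 + (5/4)²·V_5 = 540421875/8388608;  E_6 = 15625/2048

540421875/8388608


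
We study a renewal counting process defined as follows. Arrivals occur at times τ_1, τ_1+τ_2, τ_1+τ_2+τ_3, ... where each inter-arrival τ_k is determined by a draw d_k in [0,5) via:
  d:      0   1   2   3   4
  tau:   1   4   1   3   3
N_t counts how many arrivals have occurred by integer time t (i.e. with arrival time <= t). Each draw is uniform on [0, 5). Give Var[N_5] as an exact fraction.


Inter-arrival values over d=0..4: [1, 4, 1, 3, 3]
Each d has probability 1/5, so the pmf of τ is: f(1) = 2/5, f(3) = 2/5, f(4) = 1/5
Let p_n(j) = P(N_n = j), with p_0 = [1]. Condition on τ_1: p_n(0) = P(τ > n), and for j >= 1, p_n(j) = Σ_{k<=n} f(k)·p_{n−k}(j−1)
p_1 = [3/5, 2/5]  (j = 0..1)
p_2 = [3/5, 6/25, 4/25]  (j = 0..2)
p_3 = [1/5, 16/25, 12/125, 8/125]  (j = 0..3)
p_4 = [0, 13/25, 52/125, 24/625, 16/625]  (j = 0..4)
p_5 = [0, 9/25, 48/125, 144/625, 48/3125, 32/3125]  (j = 0..5)
E[N_5] = Σ j·p_5(j) = 6037/3125;  E[N_5²] = Σ j²·p_5(j) = 13973/3125
Var[N_5] = 13973/3125 − (6037/3125)² = 7220256/9765625

7220256/9765625


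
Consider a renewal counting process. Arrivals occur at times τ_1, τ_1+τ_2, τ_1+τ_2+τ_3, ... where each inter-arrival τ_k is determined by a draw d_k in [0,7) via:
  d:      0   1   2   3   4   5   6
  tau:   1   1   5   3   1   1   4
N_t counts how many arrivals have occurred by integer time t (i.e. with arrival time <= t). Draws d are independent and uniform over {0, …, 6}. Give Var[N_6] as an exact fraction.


19973429160/13841287201

Inter-arrival values over d=0..6: [1, 1, 5, 3, 1, 1, 4]
Each d has probability 1/7, so the pmf of τ is: f(1) = 4/7, f(3) = 1/7, f(4) = 1/7, f(5) = 1/7
Let p_n(j) = P(N_n = j), with p_0 = [1]. Condition on τ_1: p_n(0) = P(τ > n), and for j >= 1, p_n(j) = Σ_{k<=n} f(k)·p_{n−k}(j−1)
p_1 = [3/7, 4/7]  (j = 0..1)
p_2 = [3/7, 12/49, 16/49]  (j = 0..2)
p_3 = [2/7, 19/49, 48/343, 64/343]  (j = 0..3)
p_4 = [1/7, 18/49, 104/343, 192/2401, 256/2401]  (j = 0..4)
p_5 = [0, 17/49, 16/49, 528/2401, 768/16807, 1024/16807]  (j = 0..5)
p_6 = [0, 8/49, 127/343, 608/2401, 2560/16807, 3072/117649, 4096/117649]  (j = 0..6)
E[N_6] = Σ j·p_6(j) = 307322/117649;  E[N_6²] = Σ j²·p_6(j) = 972556/117649
Var[N_6] = 972556/117649 − (307322/117649)² = 19973429160/13841287201


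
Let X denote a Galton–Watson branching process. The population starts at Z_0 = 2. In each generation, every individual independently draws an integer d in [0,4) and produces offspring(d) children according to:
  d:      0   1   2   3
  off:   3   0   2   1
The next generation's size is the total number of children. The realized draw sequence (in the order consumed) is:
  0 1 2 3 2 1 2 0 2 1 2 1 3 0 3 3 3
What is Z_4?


9

gen 0: Z_0=2, draws=[0, 1], offspring=[3, 0], Z_1=3
gen 1: Z_1=3, draws=[2, 3, 2], offspring=[2, 1, 2], Z_2=5
gen 2: Z_2=5, draws=[1, 2, 0, 2, 1], offspring=[0, 2, 3, 2, 0], Z_3=7
gen 3: Z_3=7, draws=[2, 1, 3, 0, 3, 3, 3], offspring=[2, 0, 1, 3, 1, 1, 1], Z_4=9


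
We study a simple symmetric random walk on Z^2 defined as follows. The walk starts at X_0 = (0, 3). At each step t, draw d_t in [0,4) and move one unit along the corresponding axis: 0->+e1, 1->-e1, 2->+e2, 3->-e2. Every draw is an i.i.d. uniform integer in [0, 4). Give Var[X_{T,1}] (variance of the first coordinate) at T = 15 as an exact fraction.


15/2

Outcome values over d=0..3: [1, -1, 0, 0]
Σy = 0, Σy² = 2, M = 4
μ = 0/4 = 0,  σ² = 2/4 − (0)² = 1/2
Independent increments: Var[X_15] = 15·σ² = 15·(1/2) = 15/2


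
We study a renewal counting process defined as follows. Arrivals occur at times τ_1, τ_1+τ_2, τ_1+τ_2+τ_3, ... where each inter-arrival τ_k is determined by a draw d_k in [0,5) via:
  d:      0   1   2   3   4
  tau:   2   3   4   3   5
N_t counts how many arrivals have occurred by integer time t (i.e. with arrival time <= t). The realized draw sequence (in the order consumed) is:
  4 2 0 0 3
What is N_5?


draw d_1=4: τ_1=5, arrival time A_1=5
draw d_2=2: τ_2=4, arrival time A_2=9
draw d_3=0: τ_3=2, arrival time A_3=11
draw d_4=0: τ_4=2, arrival time A_4=13
draw d_5=3: τ_5=3, arrival time A_5=16
N_t over t=0..5: 0:0 1:0 2:0 3:0 4:0 5:1

1


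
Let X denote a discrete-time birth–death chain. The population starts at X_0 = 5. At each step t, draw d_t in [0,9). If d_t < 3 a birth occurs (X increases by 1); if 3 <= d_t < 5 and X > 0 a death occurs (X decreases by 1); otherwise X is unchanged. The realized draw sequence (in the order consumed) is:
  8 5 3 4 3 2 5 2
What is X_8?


4

t=0: X=5, d=8 → hold, X_1=5
t=1: X=5, d=5 → hold, X_2=5
t=2: X=5, d=3 → death, X_3=4
t=3: X=4, d=4 → death, X_4=3
t=4: X=3, d=3 → death, X_5=2
t=5: X=2, d=2 → birth, X_6=3
t=6: X=3, d=5 → hold, X_7=3
t=7: X=3, d=2 → birth, X_8=4


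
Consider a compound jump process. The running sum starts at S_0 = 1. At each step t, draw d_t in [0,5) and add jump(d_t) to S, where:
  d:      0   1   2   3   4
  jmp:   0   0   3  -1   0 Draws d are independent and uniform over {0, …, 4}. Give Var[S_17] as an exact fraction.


782/25

Outcome values over d=0..4: [0, 0, 3, -1, 0]
Σy = 2, Σy² = 10, M = 5
μ = 2/5 = 2/5,  σ² = 10/5 − (2/5)² = 46/25
Independent increments: Var[S_17] = 17·σ² = 17·(46/25) = 782/25


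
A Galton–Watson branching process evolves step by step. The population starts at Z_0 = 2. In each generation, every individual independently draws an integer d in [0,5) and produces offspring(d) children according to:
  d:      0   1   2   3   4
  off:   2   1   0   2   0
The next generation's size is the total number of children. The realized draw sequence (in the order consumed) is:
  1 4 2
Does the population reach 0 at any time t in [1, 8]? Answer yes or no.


gen 0: Z_0=2, draws=[1, 4], offspring=[1, 0], Z_1=1
gen 1: Z_1=1, draws=[2], offspring=[0], Z_2=0
gen 2: Z_2=0, draws=[], offspring=[], Z_3=0
gen 3: Z_3=0, draws=[], offspring=[], Z_4=0
gen 4: Z_4=0, draws=[], offspring=[], Z_5=0
gen 5: Z_5=0, draws=[], offspring=[], Z_6=0
gen 6: Z_6=0, draws=[], offspring=[], Z_7=0
gen 7: Z_7=0, draws=[], offspring=[], Z_8=0

yes


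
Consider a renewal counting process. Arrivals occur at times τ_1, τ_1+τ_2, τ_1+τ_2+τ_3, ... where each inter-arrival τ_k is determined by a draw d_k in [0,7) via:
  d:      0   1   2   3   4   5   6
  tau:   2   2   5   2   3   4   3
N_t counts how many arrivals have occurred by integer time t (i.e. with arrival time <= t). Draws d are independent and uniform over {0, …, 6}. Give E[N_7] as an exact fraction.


711/343

Inter-arrival values over d=0..6: [2, 2, 5, 2, 3, 4, 3]
Each d has probability 1/7, so the pmf of τ is: f(2) = 3/7, f(3) = 2/7, f(4) = 1/7, f(5) = 1/7
Renewal equation for m(n) = E[N_n]: condition on τ_1 = k (if k <= n, one arrival plus a fresh copy on the remaining n−k steps): m(n) = F(n) + Σ_{k<=n} f(k)·m(n−k), where F(n) = P(τ <= n) and m(0) = 0
m(1) = F(1) = 0
m(2) = F(2) = 3/7
m(3) = F(3) = 5/7
m(4) = F(4) + f(2)·m(2) = 6/7 + 3/7·3/7 = 51/49
m(5) = F(5) + f(2)·m(3) + f(3)·m(2) = 1 + 3/7·5/7 + 2/7·3/7 = 10/7
m(6) = F(6) + f(2)·m(4) + f(3)·m(3) + f(4)·m(2) = 1 + 3/7·51/49 + 2/7·5/7 + 1/7·3/7 = 587/343
m(7) = F(7) + f(2)·m(5) + f(3)·m(4) + f(4)·m(3) + f(5)·m(2) = 1 + 3/7·10/7 + 2/7·51/49 + 1/7·5/7 + 1/7·3/7 = 711/343
E[N_7] = m(7) = 711/343


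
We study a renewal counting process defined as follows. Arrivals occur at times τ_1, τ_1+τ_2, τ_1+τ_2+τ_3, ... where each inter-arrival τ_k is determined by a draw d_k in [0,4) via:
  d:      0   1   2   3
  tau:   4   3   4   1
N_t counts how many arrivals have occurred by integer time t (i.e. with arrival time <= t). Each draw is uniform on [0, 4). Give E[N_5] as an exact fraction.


1541/1024

Inter-arrival values over d=0..3: [4, 3, 4, 1]
Each d has probability 1/4, so the pmf of τ is: f(1) = 1/4, f(3) = 1/4, f(4) = 1/2
Renewal equation for m(n) = E[N_n]: condition on τ_1 = k (if k <= n, one arrival plus a fresh copy on the remaining n−k steps): m(n) = F(n) + Σ_{k<=n} f(k)·m(n−k), where F(n) = P(τ <= n) and m(0) = 0
m(1) = F(1) = 1/4
m(2) = F(2) + f(1)·m(1) = 1/4 + 1/4·1/4 = 5/16
m(3) = F(3) + f(1)·m(2) = 1/2 + 1/4·5/16 = 37/64
m(4) = F(4) + f(1)·m(3) + f(3)·m(1) = 1 + 1/4·37/64 + 1/4·1/4 = 309/256
m(5) = F(5) + f(1)·m(4) + f(3)·m(2) + f(4)·m(1) = 1 + 1/4·309/256 + 1/4·5/16 + 1/2·1/4 = 1541/1024
E[N_5] = m(5) = 1541/1024


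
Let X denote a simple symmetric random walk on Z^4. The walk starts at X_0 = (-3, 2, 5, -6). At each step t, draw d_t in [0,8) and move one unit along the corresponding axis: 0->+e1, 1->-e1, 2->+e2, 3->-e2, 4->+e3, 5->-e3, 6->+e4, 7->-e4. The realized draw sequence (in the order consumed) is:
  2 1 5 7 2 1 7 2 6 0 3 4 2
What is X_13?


t=0: X=(-3, 2, 5, -6), d=2 → +e2, X_1=(-3, 3, 5, -6)
t=1: X=(-3, 3, 5, -6), d=1 → -e1, X_2=(-4, 3, 5, -6)
t=2: X=(-4, 3, 5, -6), d=5 → -e3, X_3=(-4, 3, 4, -6)
t=3: X=(-4, 3, 4, -6), d=7 → -e4, X_4=(-4, 3, 4, -7)
t=4: X=(-4, 3, 4, -7), d=2 → +e2, X_5=(-4, 4, 4, -7)
t=5: X=(-4, 4, 4, -7), d=1 → -e1, X_6=(-5, 4, 4, -7)
t=6: X=(-5, 4, 4, -7), d=7 → -e4, X_7=(-5, 4, 4, -8)
t=7: X=(-5, 4, 4, -8), d=2 → +e2, X_8=(-5, 5, 4, -8)
t=8: X=(-5, 5, 4, -8), d=6 → +e4, X_9=(-5, 5, 4, -7)
t=9: X=(-5, 5, 4, -7), d=0 → +e1, X_10=(-4, 5, 4, -7)
t=10: X=(-4, 5, 4, -7), d=3 → -e2, X_11=(-4, 4, 4, -7)
t=11: X=(-4, 4, 4, -7), d=4 → +e3, X_12=(-4, 4, 5, -7)
t=12: X=(-4, 4, 5, -7), d=2 → +e2, X_13=(-4, 5, 5, -7)

(-4, 5, 5, -7)


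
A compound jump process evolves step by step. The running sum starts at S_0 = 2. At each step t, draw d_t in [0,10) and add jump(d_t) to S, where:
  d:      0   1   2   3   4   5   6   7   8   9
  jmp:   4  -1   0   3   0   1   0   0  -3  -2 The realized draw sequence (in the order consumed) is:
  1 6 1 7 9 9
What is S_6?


-4

t=0: S=2, d=1, jump=-1, S_1=1
t=1: S=1, d=6, jump=0, S_2=1
t=2: S=1, d=1, jump=-1, S_3=0
t=3: S=0, d=7, jump=0, S_4=0
t=4: S=0, d=9, jump=-2, S_5=-2
t=5: S=-2, d=9, jump=-2, S_6=-4


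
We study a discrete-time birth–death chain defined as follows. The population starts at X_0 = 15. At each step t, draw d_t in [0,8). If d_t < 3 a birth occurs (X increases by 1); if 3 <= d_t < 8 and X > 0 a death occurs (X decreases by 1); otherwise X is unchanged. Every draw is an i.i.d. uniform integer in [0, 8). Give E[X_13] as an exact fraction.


47/4

X can drop by at most 1 per step and X_0 = 15 > T = 13, so X_t >= 15 − t >= 2 > 0 for every t <= 13: the floor at 0 (the 'and X > 0' condition) never binds. Hence X_13 = X_0 + Σ_{t<13} Y_t with i.i.d. increments Y_t = y(d_t) ∈ {+1, −1, 0}.
Outcome values over d=0..7: [1, 1, 1, -1, -1, -1, -1, -1]
Σy = -2, Σy² = 8, M = 8
μ = -2/8 = -1/4,  σ² = 8/8 − (-1/4)² = 15/16
E[X_13] = 15 + 13·(-1/4) = 47/4


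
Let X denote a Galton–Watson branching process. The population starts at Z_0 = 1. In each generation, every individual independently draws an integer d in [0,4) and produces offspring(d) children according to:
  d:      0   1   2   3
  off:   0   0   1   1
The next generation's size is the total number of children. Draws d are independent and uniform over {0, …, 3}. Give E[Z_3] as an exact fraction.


1/8

Outcome values over d=0..3: [0, 0, 1, 1]
Σy = 2, Σy² = 2, M = 4
μ = 2/4 = 1/2,  σ² = 2/4 − (1/2)² = 1/4
E[Z_0] = 1
E[Z_1] = 1/2·E[Z_0] = 1/2
E[Z_2] = 1/2·E[Z_1] = 1/4
E[Z_3] = 1/2·E[Z_2] = 1/8


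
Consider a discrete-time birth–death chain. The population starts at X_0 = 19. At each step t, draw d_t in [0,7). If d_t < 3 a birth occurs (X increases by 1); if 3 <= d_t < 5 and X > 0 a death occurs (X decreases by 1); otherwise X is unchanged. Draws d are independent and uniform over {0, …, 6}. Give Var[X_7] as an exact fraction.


X can drop by at most 1 per step and X_0 = 19 > T = 7, so X_t >= 19 − t >= 12 > 0 for every t <= 7: the floor at 0 (the 'and X > 0' condition) never binds. Hence X_7 = X_0 + Σ_{t<7} Y_t with i.i.d. increments Y_t = y(d_t) ∈ {+1, −1, 0}.
Outcome values over d=0..6: [1, 1, 1, -1, -1, 0, 0]
Σy = 1, Σy² = 5, M = 7
μ = 1/7 = 1/7,  σ² = 5/7 − (1/7)² = 34/49
Independent increments: Var[X_7] = 7·σ² = 7·(34/49) = 34/7

34/7


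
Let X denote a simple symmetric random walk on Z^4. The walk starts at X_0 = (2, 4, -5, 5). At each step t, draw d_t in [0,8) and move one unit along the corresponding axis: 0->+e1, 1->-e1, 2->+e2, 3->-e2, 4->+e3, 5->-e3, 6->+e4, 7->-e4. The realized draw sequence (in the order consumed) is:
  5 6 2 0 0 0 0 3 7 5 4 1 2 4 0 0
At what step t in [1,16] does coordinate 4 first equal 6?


2

t=0: X=(2, 4, -5, 5), d=5 → -e3, X_1=(2, 4, -6, 5)
t=1: X=(2, 4, -6, 5), d=6 → +e4, X_2=(2, 4, -6, 6)
t=2: X=(2, 4, -6, 6), d=2 → +e2, X_3=(2, 5, -6, 6)
t=3: X=(2, 5, -6, 6), d=0 → +e1, X_4=(3, 5, -6, 6)
t=4: X=(3, 5, -6, 6), d=0 → +e1, X_5=(4, 5, -6, 6)
t=5: X=(4, 5, -6, 6), d=0 → +e1, X_6=(5, 5, -6, 6)
t=6: X=(5, 5, -6, 6), d=0 → +e1, X_7=(6, 5, -6, 6)
t=7: X=(6, 5, -6, 6), d=3 → -e2, X_8=(6, 4, -6, 6)
t=8: X=(6, 4, -6, 6), d=7 → -e4, X_9=(6, 4, -6, 5)
t=9: X=(6, 4, -6, 5), d=5 → -e3, X_10=(6, 4, -7, 5)
t=10: X=(6, 4, -7, 5), d=4 → +e3, X_11=(6, 4, -6, 5)
t=11: X=(6, 4, -6, 5), d=1 → -e1, X_12=(5, 4, -6, 5)
t=12: X=(5, 4, -6, 5), d=2 → +e2, X_13=(5, 5, -6, 5)
t=13: X=(5, 5, -6, 5), d=4 → +e3, X_14=(5, 5, -5, 5)
t=14: X=(5, 5, -5, 5), d=0 → +e1, X_15=(6, 5, -5, 5)
t=15: X=(6, 5, -5, 5), d=0 → +e1, X_16=(7, 5, -5, 5)


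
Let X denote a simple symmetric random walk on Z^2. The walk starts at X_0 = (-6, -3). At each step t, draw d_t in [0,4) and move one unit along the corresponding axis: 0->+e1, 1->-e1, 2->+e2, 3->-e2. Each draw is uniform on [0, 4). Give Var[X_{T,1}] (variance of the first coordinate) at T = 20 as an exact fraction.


10

Outcome values over d=0..3: [1, -1, 0, 0]
Σy = 0, Σy² = 2, M = 4
μ = 0/4 = 0,  σ² = 2/4 − (0)² = 1/2
Independent increments: Var[X_20] = 20·σ² = 20·(1/2) = 10


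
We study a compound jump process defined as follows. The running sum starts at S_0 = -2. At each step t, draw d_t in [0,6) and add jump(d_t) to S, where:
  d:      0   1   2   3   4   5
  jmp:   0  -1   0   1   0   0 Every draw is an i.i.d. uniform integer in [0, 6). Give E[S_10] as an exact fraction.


Outcome values over d=0..5: [0, -1, 0, 1, 0, 0]
Σy = 0, Σy² = 2, M = 6
μ = 0/6 = 0,  σ² = 2/6 − (0)² = 1/3
E[S_10] = -2 + 10·(0) = -2

-2


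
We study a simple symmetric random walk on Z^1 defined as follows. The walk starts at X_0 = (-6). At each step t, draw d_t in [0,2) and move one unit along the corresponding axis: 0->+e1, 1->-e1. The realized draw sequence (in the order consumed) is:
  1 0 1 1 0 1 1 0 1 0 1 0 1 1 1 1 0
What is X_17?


(-11)

t=0: X=(-6), d=1 → -e1, X_1=(-7)
t=1: X=(-7), d=0 → +e1, X_2=(-6)
t=2: X=(-6), d=1 → -e1, X_3=(-7)
t=3: X=(-7), d=1 → -e1, X_4=(-8)
t=4: X=(-8), d=0 → +e1, X_5=(-7)
t=5: X=(-7), d=1 → -e1, X_6=(-8)
t=6: X=(-8), d=1 → -e1, X_7=(-9)
t=7: X=(-9), d=0 → +e1, X_8=(-8)
t=8: X=(-8), d=1 → -e1, X_9=(-9)
t=9: X=(-9), d=0 → +e1, X_10=(-8)
t=10: X=(-8), d=1 → -e1, X_11=(-9)
t=11: X=(-9), d=0 → +e1, X_12=(-8)
t=12: X=(-8), d=1 → -e1, X_13=(-9)
t=13: X=(-9), d=1 → -e1, X_14=(-10)
t=14: X=(-10), d=1 → -e1, X_15=(-11)
t=15: X=(-11), d=1 → -e1, X_16=(-12)
t=16: X=(-12), d=0 → +e1, X_17=(-11)


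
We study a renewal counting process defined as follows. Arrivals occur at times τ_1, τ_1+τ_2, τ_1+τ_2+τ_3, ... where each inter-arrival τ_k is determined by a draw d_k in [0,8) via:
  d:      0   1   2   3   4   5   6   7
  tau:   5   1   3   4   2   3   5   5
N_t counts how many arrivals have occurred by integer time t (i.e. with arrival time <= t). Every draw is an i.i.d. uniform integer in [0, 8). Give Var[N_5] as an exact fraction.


258795247/1073741824

Inter-arrival values over d=0..7: [5, 1, 3, 4, 2, 3, 5, 5]
Each d has probability 1/8, so the pmf of τ is: f(1) = 1/8, f(2) = 1/8, f(3) = 1/4, f(4) = 1/8, f(5) = 3/8
Let p_n(j) = P(N_n = j), with p_0 = [1]. Condition on τ_1: p_n(0) = P(τ > n), and for j >= 1, p_n(j) = Σ_{k<=n} f(k)·p_{n−k}(j−1)
p_1 = [7/8, 1/8]  (j = 0..1)
p_2 = [3/4, 15/64, 1/64]  (j = 0..2)
p_3 = [1/2, 29/64, 23/512, 1/512]  (j = 0..3)
p_4 = [3/8, 1/2, 15/128, 31/4096, 1/4096]  (j = 0..4)
p_5 = [0, 25/32, 99/512, 99/4096, 39/32768, 1/32768]  (j = 0..5)
E[N_5] = Σ j·p_5(j) = 40809/32768;  E[N_5²] = Σ j²·p_5(j) = 58721/32768
Var[N_5] = 58721/32768 − (40809/32768)² = 258795247/1073741824


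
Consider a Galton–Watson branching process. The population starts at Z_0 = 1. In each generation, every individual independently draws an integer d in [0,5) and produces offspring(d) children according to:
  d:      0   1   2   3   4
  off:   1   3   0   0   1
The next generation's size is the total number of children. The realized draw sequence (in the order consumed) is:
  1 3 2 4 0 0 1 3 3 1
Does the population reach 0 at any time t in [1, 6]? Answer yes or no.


no

gen 0: Z_0=1, draws=[1], offspring=[3], Z_1=3
gen 1: Z_1=3, draws=[3, 2, 4], offspring=[0, 0, 1], Z_2=1
gen 2: Z_2=1, draws=[0], offspring=[1], Z_3=1
gen 3: Z_3=1, draws=[0], offspring=[1], Z_4=1
gen 4: Z_4=1, draws=[1], offspring=[3], Z_5=3
gen 5: Z_5=3, draws=[3, 3, 1], offspring=[0, 0, 3], Z_6=3


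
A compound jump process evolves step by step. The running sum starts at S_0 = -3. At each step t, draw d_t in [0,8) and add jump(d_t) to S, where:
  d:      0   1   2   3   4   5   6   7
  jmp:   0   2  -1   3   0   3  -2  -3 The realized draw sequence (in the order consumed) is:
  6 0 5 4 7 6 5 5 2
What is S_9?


t=0: S=-3, d=6, jump=-2, S_1=-5
t=1: S=-5, d=0, jump=0, S_2=-5
t=2: S=-5, d=5, jump=3, S_3=-2
t=3: S=-2, d=4, jump=0, S_4=-2
t=4: S=-2, d=7, jump=-3, S_5=-5
t=5: S=-5, d=6, jump=-2, S_6=-7
t=6: S=-7, d=5, jump=3, S_7=-4
t=7: S=-4, d=5, jump=3, S_8=-1
t=8: S=-1, d=2, jump=-1, S_9=-2

-2


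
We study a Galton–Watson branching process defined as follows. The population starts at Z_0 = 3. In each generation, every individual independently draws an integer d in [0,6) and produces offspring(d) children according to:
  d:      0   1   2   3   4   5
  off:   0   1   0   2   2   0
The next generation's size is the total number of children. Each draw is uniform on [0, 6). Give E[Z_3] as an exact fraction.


125/72

Outcome values over d=0..5: [0, 1, 0, 2, 2, 0]
Σy = 5, Σy² = 9, M = 6
μ = 5/6 = 5/6,  σ² = 9/6 − (5/6)² = 29/36
E[Z_0] = 3
E[Z_1] = 5/6·E[Z_0] = 5/2
E[Z_2] = 5/6·E[Z_1] = 25/12
E[Z_3] = 5/6·E[Z_2] = 125/72


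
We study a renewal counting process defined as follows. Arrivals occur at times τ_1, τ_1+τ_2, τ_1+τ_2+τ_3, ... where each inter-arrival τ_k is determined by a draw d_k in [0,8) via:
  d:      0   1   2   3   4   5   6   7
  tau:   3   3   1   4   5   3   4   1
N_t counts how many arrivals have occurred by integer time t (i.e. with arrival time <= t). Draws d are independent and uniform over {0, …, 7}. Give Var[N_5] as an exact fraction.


Inter-arrival values over d=0..7: [3, 3, 1, 4, 5, 3, 4, 1]
Each d has probability 1/8, so the pmf of τ is: f(1) = 1/4, f(3) = 3/8, f(4) = 1/4, f(5) = 1/8
Let p_n(j) = P(N_n = j), with p_0 = [1]. Condition on τ_1: p_n(0) = P(τ > n), and for j >= 1, p_n(j) = Σ_{k<=n} f(k)·p_{n−k}(j−1)
p_1 = [3/4, 1/4]  (j = 0..1)
p_2 = [3/4, 3/16, 1/16]  (j = 0..2)
p_3 = [3/8, 9/16, 3/64, 1/64]  (j = 0..3)
p_4 = [1/8, 5/8, 15/64, 3/256, 1/256]  (j = 0..4)
p_5 = [0, 5/8, 37/128, 21/256, 3/1024, 1/1024]  (j = 0..5)
E[N_5] = Σ j·p_5(j) = 1501/1024;  E[N_5²] = Σ j²·p_5(j) = 2653/1024
Var[N_5] = 2653/1024 − (1501/1024)² = 463671/1048576

463671/1048576


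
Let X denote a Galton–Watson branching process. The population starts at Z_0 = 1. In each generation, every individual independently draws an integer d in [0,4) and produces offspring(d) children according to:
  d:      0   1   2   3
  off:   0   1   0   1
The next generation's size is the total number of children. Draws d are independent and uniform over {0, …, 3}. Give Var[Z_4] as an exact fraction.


Outcome values over d=0..3: [0, 1, 0, 1]
Σy = 2, Σy² = 2, M = 4
μ = 2/4 = 1/2,  σ² = 2/4 − (1/2)² = 1/4
V_0 = 0, E_0 = 1
V_1 = 1/4·E_0 + (1/2)²·V_0 = 1/4;  E_1 = 1/2
V_2 = 1/4·E_1 + (1/2)²·V_1 = 3/16;  E_2 = 1/4
V_3 = 1/4·E_2 + (1/2)²·V_2 = 7/64;  E_3 = 1/8
V_4 = 1/4·E_3 + (1/2)²·V_3 = 15/256;  E_4 = 1/16

15/256


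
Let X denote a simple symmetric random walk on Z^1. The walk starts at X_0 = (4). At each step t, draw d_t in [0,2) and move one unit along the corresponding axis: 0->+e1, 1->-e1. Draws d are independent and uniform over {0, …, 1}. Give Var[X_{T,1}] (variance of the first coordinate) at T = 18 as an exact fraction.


18

Outcome values over d=0..1: [1, -1]
Σy = 0, Σy² = 2, M = 2
μ = 0/2 = 0,  σ² = 2/2 − (0)² = 1
Independent increments: Var[X_18] = 18·σ² = 18·(1) = 18


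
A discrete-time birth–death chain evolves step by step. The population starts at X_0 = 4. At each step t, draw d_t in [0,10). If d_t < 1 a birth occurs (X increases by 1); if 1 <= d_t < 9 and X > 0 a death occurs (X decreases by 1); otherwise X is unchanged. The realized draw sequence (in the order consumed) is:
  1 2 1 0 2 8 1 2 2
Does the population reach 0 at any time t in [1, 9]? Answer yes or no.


yes

t=0: X=4, d=1 → death, X_1=3
t=1: X=3, d=2 → death, X_2=2
t=2: X=2, d=1 → death, X_3=1
t=3: X=1, d=0 → birth, X_4=2
t=4: X=2, d=2 → death, X_5=1
t=5: X=1, d=8 → death, X_6=0
t=6: X=0, d=1 → hold, X_7=0
t=7: X=0, d=2 → hold, X_8=0
t=8: X=0, d=2 → hold, X_9=0


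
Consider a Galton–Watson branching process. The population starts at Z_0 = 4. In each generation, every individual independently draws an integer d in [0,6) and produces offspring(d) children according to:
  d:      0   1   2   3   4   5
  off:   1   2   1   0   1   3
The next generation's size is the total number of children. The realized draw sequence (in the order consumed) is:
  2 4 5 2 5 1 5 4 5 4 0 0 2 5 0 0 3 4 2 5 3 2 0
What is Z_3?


gen 0: Z_0=4, draws=[2, 4, 5, 2], offspring=[1, 1, 3, 1], Z_1=6
gen 1: Z_1=6, draws=[5, 1, 5, 4, 5, 4], offspring=[3, 2, 3, 1, 3, 1], Z_2=13
gen 2: Z_2=13, draws=[0, 0, 2, 5, 0, 0, 3, 4, 2, 5, 3, 2, 0], offspring=[1, 1, 1, 3, 1, 1, 0, 1, 1, 3, 0, 1, 1], Z_3=15

15


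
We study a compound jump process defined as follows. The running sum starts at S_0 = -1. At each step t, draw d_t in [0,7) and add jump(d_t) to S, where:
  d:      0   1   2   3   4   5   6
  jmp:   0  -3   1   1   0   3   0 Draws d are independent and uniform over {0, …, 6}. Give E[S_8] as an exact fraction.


9/7

Outcome values over d=0..6: [0, -3, 1, 1, 0, 3, 0]
Σy = 2, Σy² = 20, M = 7
μ = 2/7 = 2/7,  σ² = 20/7 − (2/7)² = 136/49
E[S_8] = -1 + 8·(2/7) = 9/7


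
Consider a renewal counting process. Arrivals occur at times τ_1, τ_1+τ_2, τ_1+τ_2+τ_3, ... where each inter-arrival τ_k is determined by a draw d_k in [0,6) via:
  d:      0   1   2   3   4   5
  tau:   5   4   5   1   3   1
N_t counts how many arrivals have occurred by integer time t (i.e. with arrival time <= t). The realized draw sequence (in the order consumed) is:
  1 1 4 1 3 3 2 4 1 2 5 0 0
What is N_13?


3

draw d_1=1: τ_1=4, arrival time A_1=4
draw d_2=1: τ_2=4, arrival time A_2=8
draw d_3=4: τ_3=3, arrival time A_3=11
draw d_4=1: τ_4=4, arrival time A_4=15
draw d_5=3: τ_5=1, arrival time A_5=16
draw d_6=3: τ_6=1, arrival time A_6=17
draw d_7=2: τ_7=5, arrival time A_7=22
draw d_8=4: τ_8=3, arrival time A_8=25
draw d_9=1: τ_9=4, arrival time A_9=29
draw d_10=2: τ_10=5, arrival time A_10=34
draw d_11=5: τ_11=1, arrival time A_11=35
draw d_12=0: τ_12=5, arrival time A_12=40
draw d_13=0: τ_13=5, arrival time A_13=45
N_t over t=0..13: 0:0 1:0 2:0 3:0 4:1 5:1 6:1 7:1 8:2 9:2 10:2 11:3 12:3 13:3


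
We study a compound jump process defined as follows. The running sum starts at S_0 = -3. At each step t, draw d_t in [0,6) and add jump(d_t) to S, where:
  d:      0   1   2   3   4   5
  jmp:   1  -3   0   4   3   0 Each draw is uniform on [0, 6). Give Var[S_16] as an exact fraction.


Outcome values over d=0..5: [1, -3, 0, 4, 3, 0]
Σy = 5, Σy² = 35, M = 6
μ = 5/6 = 5/6,  σ² = 35/6 − (5/6)² = 185/36
Independent increments: Var[S_16] = 16·σ² = 16·(185/36) = 740/9

740/9


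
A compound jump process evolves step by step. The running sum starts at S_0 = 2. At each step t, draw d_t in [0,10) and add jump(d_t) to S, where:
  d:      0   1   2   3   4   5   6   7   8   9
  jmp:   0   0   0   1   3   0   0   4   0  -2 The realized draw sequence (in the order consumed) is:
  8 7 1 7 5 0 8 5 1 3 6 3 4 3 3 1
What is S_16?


t=0: S=2, d=8, jump=0, S_1=2
t=1: S=2, d=7, jump=4, S_2=6
t=2: S=6, d=1, jump=0, S_3=6
t=3: S=6, d=7, jump=4, S_4=10
t=4: S=10, d=5, jump=0, S_5=10
t=5: S=10, d=0, jump=0, S_6=10
t=6: S=10, d=8, jump=0, S_7=10
t=7: S=10, d=5, jump=0, S_8=10
t=8: S=10, d=1, jump=0, S_9=10
t=9: S=10, d=3, jump=1, S_10=11
t=10: S=11, d=6, jump=0, S_11=11
t=11: S=11, d=3, jump=1, S_12=12
t=12: S=12, d=4, jump=3, S_13=15
t=13: S=15, d=3, jump=1, S_14=16
t=14: S=16, d=3, jump=1, S_15=17
t=15: S=17, d=1, jump=0, S_16=17

17


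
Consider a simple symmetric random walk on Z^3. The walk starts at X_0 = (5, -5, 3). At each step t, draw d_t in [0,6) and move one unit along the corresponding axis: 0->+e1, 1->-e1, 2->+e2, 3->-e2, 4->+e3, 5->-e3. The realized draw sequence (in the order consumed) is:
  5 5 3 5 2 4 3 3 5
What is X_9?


t=0: X=(5, -5, 3), d=5 → -e3, X_1=(5, -5, 2)
t=1: X=(5, -5, 2), d=5 → -e3, X_2=(5, -5, 1)
t=2: X=(5, -5, 1), d=3 → -e2, X_3=(5, -6, 1)
t=3: X=(5, -6, 1), d=5 → -e3, X_4=(5, -6, 0)
t=4: X=(5, -6, 0), d=2 → +e2, X_5=(5, -5, 0)
t=5: X=(5, -5, 0), d=4 → +e3, X_6=(5, -5, 1)
t=6: X=(5, -5, 1), d=3 → -e2, X_7=(5, -6, 1)
t=7: X=(5, -6, 1), d=3 → -e2, X_8=(5, -7, 1)
t=8: X=(5, -7, 1), d=5 → -e3, X_9=(5, -7, 0)

(5, -7, 0)


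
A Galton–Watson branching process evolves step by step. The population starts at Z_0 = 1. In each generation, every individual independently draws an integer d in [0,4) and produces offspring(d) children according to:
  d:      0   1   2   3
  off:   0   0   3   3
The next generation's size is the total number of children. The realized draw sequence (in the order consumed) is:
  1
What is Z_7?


gen 0: Z_0=1, draws=[1], offspring=[0], Z_1=0
gen 1: Z_1=0, draws=[], offspring=[], Z_2=0
gen 2: Z_2=0, draws=[], offspring=[], Z_3=0
gen 3: Z_3=0, draws=[], offspring=[], Z_4=0
gen 4: Z_4=0, draws=[], offspring=[], Z_5=0
gen 5: Z_5=0, draws=[], offspring=[], Z_6=0
gen 6: Z_6=0, draws=[], offspring=[], Z_7=0

0


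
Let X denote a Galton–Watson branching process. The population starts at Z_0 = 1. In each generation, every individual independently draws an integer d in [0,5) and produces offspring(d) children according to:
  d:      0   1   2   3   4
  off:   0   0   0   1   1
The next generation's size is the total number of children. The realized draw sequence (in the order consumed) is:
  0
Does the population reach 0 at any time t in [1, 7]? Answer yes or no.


yes

gen 0: Z_0=1, draws=[0], offspring=[0], Z_1=0
gen 1: Z_1=0, draws=[], offspring=[], Z_2=0
gen 2: Z_2=0, draws=[], offspring=[], Z_3=0
gen 3: Z_3=0, draws=[], offspring=[], Z_4=0
gen 4: Z_4=0, draws=[], offspring=[], Z_5=0
gen 5: Z_5=0, draws=[], offspring=[], Z_6=0
gen 6: Z_6=0, draws=[], offspring=[], Z_7=0


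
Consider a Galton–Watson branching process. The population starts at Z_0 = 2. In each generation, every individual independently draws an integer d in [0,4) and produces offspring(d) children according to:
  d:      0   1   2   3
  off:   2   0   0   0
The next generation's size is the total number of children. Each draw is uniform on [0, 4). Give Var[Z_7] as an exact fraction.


381/8192

Outcome values over d=0..3: [2, 0, 0, 0]
Σy = 2, Σy² = 4, M = 4
μ = 2/4 = 1/2,  σ² = 4/4 − (1/2)² = 3/4
V_0 = 0, E_0 = 2
V_1 = 3/4·E_0 + (1/2)²·V_0 = 3/2;  E_1 = 1
V_2 = 3/4·E_1 + (1/2)²·V_1 = 9/8;  E_2 = 1/2
V_3 = 3/4·E_2 + (1/2)²·V_2 = 21/32;  E_3 = 1/4
V_4 = 3/4·E_3 + (1/2)²·V_3 = 45/128;  E_4 = 1/8
V_5 = 3/4·E_4 + (1/2)²·V_4 = 93/512;  E_5 = 1/16
V_6 = 3/4·E_5 + (1/2)²·V_5 = 189/2048;  E_6 = 1/32
V_7 = 3/4·E_6 + (1/2)²·V_6 = 381/8192;  E_7 = 1/64


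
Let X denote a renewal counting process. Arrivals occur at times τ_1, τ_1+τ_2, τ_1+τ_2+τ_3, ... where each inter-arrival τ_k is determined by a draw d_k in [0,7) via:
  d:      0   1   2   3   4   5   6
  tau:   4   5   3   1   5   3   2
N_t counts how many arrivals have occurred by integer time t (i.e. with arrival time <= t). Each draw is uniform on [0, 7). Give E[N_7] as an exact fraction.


Inter-arrival values over d=0..6: [4, 5, 3, 1, 5, 3, 2]
Each d has probability 1/7, so the pmf of τ is: f(1) = 1/7, f(2) = 1/7, f(3) = 2/7, f(4) = 1/7, f(5) = 2/7
Renewal equation for m(n) = E[N_n]: condition on τ_1 = k (if k <= n, one arrival plus a fresh copy on the remaining n−k steps): m(n) = F(n) + Σ_{k<=n} f(k)·m(n−k), where F(n) = P(τ <= n) and m(0) = 0
m(1) = F(1) = 1/7
m(2) = F(2) + f(1)·m(1) = 2/7 + 1/7·1/7 = 15/49
m(3) = F(3) + f(1)·m(2) + f(2)·m(1) = 4/7 + 1/7·15/49 + 1/7·1/7 = 218/343
m(4) = F(4) + f(1)·m(3) + f(2)·m(2) + f(3)·m(1) = 5/7 + 1/7·218/343 + 1/7·15/49 + 2/7·1/7 = 2136/2401
m(5) = F(5) + f(1)·m(4) + f(2)·m(3) + f(3)·m(2) + f(4)·m(1) = 1 + 1/7·2136/2401 + 1/7·218/343 + 2/7·15/49 + 1/7·1/7 = 22282/16807
m(6) = F(6) + f(1)·m(5) + f(2)·m(4) + f(3)·m(3) + f(4)·m(2) + f(5)·m(1) = 1 + 1/7·22282/16807 + 1/7·2136/2401 + 2/7·218/343 + 1/7·15/49 + 2/7·1/7 = 186194/117649
m(7) = F(7) + f(1)·m(6) + f(2)·m(5) + f(3)·m(4) + f(4)·m(3) + f(5)·m(2) = 1 + 1/7·186194/117649 + 1/7·22282/16807 + 2/7·2136/2401 + 1/7·218/343 + 2/7·15/49 = 1521843/823543
E[N_7] = m(7) = 1521843/823543

1521843/823543


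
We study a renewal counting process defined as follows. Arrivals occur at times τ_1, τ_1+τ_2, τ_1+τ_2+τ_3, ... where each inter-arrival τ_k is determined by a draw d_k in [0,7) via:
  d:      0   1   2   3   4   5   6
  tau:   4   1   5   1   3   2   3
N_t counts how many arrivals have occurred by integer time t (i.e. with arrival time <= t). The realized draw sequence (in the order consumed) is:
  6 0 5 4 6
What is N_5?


draw d_1=6: τ_1=3, arrival time A_1=3
draw d_2=0: τ_2=4, arrival time A_2=7
draw d_3=5: τ_3=2, arrival time A_3=9
draw d_4=4: τ_4=3, arrival time A_4=12
draw d_5=6: τ_5=3, arrival time A_5=15
N_t over t=0..5: 0:0 1:0 2:0 3:1 4:1 5:1

1


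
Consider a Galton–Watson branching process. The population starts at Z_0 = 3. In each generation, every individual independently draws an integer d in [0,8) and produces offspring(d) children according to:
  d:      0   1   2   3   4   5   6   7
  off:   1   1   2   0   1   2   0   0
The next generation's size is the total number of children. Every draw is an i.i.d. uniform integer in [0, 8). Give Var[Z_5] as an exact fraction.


4483716237/1073741824

Outcome values over d=0..7: [1, 1, 2, 0, 1, 2, 0, 0]
Σy = 7, Σy² = 11, M = 8
μ = 7/8 = 7/8,  σ² = 11/8 − (7/8)² = 39/64
V_0 = 0, E_0 = 3
V_1 = 39/64·E_0 + (7/8)²·V_0 = 117/64;  E_1 = 21/8
V_2 = 39/64·E_1 + (7/8)²·V_1 = 12285/4096;  E_2 = 147/64
V_3 = 39/64·E_2 + (7/8)²·V_2 = 968877/262144;  E_3 = 1029/512
V_4 = 39/64·E_3 + (7/8)²·V_3 = 68022045/16777216;  E_4 = 7203/4096
V_5 = 39/64·E_4 + (7/8)²·V_4 = 4483716237/1073741824;  E_5 = 50421/32768


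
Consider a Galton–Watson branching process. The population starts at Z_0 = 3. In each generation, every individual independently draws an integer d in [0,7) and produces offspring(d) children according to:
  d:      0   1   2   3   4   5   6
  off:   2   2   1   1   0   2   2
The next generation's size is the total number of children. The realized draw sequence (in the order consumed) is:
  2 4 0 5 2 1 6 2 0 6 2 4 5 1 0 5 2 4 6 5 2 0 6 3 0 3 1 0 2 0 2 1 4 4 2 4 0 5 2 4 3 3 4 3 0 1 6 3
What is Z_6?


gen 0: Z_0=3, draws=[2, 4, 0], offspring=[1, 0, 2], Z_1=3
gen 1: Z_1=3, draws=[5, 2, 1], offspring=[2, 1, 2], Z_2=5
gen 2: Z_2=5, draws=[6, 2, 0, 6, 2], offspring=[2, 1, 2, 2, 1], Z_3=8
gen 3: Z_3=8, draws=[4, 5, 1, 0, 5, 2, 4, 6], offspring=[0, 2, 2, 2, 2, 1, 0, 2], Z_4=11
gen 4: Z_4=11, draws=[5, 2, 0, 6, 3, 0, 3, 1, 0, 2, 0], offspring=[2, 1, 2, 2, 1, 2, 1, 2, 2, 1, 2], Z_5=18
gen 5: Z_5=18, draws=[2, 1, 4, 4, 2, 4, 0, 5, 2, 4, 3, 3, 4, 3, 0, 1, 6, 3], offspring=[1, 2, 0, 0, 1, 0, 2, 2, 1, 0, 1, 1, 0, 1, 2, 2, 2, 1], Z_6=19

19


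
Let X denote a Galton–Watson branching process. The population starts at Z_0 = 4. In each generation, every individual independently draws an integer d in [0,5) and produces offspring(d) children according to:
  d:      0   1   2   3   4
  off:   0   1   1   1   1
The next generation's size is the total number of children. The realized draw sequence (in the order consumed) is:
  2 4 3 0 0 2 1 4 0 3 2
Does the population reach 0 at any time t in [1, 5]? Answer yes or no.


no

gen 0: Z_0=4, draws=[2, 4, 3, 0], offspring=[1, 1, 1, 0], Z_1=3
gen 1: Z_1=3, draws=[0, 2, 1], offspring=[0, 1, 1], Z_2=2
gen 2: Z_2=2, draws=[4, 0], offspring=[1, 0], Z_3=1
gen 3: Z_3=1, draws=[3], offspring=[1], Z_4=1
gen 4: Z_4=1, draws=[2], offspring=[1], Z_5=1


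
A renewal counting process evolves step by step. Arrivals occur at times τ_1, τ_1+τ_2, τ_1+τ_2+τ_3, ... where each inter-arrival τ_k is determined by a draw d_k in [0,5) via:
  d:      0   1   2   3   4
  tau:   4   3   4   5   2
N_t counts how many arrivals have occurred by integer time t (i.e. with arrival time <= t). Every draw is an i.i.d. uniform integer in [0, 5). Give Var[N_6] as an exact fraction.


3694/15625

Inter-arrival values over d=0..4: [4, 3, 4, 5, 2]
Each d has probability 1/5, so the pmf of τ is: f(2) = 1/5, f(3) = 1/5, f(4) = 2/5, f(5) = 1/5
Let p_n(j) = P(N_n = j), with p_0 = [1]. Condition on τ_1: p_n(0) = P(τ > n), and for j >= 1, p_n(j) = Σ_{k<=n} f(k)·p_{n−k}(j−1)
p_1 = [1]  (j = 0)
p_2 = [4/5, 1/5]  (j = 0..1)
p_3 = [3/5, 2/5]  (j = 0..1)
p_4 = [1/5, 19/25, 1/25]  (j = 0..2)
p_5 = [0, 22/25, 3/25]  (j = 0..2)
p_6 = [0, 17/25, 39/125, 1/125]  (j = 0..3)
E[N_6] = Σ j·p_6(j) = 166/125;  E[N_6²] = Σ j²·p_6(j) = 2
Var[N_6] = 2 − (166/125)² = 3694/15625
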